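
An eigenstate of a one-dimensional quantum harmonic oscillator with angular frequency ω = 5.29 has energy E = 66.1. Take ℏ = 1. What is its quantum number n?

n = 12

E_n = ℏω(n + ½) ⇒ n = E/(ℏω) − ½ = 66.1/5.29 − 0.5 = 11.995 → n = 12.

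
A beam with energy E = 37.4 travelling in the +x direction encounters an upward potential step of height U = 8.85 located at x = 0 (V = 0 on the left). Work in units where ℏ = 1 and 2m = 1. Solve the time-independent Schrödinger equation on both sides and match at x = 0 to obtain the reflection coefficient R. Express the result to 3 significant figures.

R = 0.00454

On each side the TISE gives plane waves with k = √(2m(E − V))/ℏ: k₁ = √(2·½·37.4) = 6.116, k₂ = √(2·½·28.55) = 5.343.
Continuity of ψ and ψ′ at the step yields the reflection amplitude r = (k₁ − k₂)/(k₁ + k₂) = 0.06740; thus R = |r|² = 0.004543, T = 0.9955.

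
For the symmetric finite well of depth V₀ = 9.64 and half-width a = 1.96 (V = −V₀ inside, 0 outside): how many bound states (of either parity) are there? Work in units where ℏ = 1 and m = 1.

Define the well-strength parameter z₀ = (a/ℏ)√(2mV₀) = 1.96 × √(2·1·9.64) = 8.606.
A new bound state (alternating even/odd) appears each time z₀ passes a multiple of π/2, so N = ⌊2z₀/π⌋ + 1 = ⌊5.479⌋ + 1 = 6.

N = 6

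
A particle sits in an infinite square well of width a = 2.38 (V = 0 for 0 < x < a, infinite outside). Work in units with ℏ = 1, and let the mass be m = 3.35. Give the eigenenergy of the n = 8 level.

E = 16.6

The infinite-well eigenfunctions ψ_n = √(2/a) sin(nπx/a) vanish at both walls, giving E_n = n²π²ℏ²/(2ma²).
E_8 = 8² × π² / (2 × 3.35 × 2.38²) = 16.64.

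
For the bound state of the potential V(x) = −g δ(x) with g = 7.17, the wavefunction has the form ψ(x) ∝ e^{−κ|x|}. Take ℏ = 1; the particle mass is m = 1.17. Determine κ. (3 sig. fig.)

Integrate −(ℏ²/2m)ψ'' − gδ(x)ψ = Eψ from −ε to +ε: the ψ'' term gives ψ'(0⁺) − ψ'(0⁻) and the δ term gives −(2mg/ℏ²)ψ(0).
With ψ ∝ e^{−κ|x|} this yields −2κ = −2mg/ℏ², so κ = mg/ℏ² = 8.389.

κ = 8.39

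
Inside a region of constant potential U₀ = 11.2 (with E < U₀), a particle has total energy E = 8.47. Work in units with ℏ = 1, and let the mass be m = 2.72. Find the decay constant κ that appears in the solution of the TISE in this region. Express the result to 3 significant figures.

Since E < U₀ the TISE in this region is ψ'' = κ²ψ with κ = √(2m(U₀ − E))/ℏ.
κ = √(2 × 2.72 × 2.73) = 3.854.

κ = 3.85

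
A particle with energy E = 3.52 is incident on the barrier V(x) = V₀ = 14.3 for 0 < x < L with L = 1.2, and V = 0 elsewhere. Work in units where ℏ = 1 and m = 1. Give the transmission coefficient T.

Since E < V₀ the interior solution is evanescent with decay constant κ = √(2m(V₀ − E))/ℏ = 4.643.
κL = 5.572, sinh(κL) = 131.5.
Matching ψ, ψ′ at both faces gives T = [1 + V₀² sinh²(κL) / (4E(V₀ − E))]⁻¹ = 1/23290 = 0.0000429.

T = 0.0000429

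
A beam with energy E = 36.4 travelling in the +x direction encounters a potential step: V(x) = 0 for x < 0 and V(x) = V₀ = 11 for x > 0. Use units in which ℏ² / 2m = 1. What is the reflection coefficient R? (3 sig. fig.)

On each side the TISE gives plane waves with k = √(2m(E − V))/ℏ: k₁ = √(2·½·36.4) = 6.033, k₂ = √(2·½·25.4) = 5.040.
Continuity of ψ and ψ′ at the step yields the reflection amplitude r = (k₁ − k₂)/(k₁ + k₂) = 0.08971; thus R = |r|² = 0.008048, T = 0.9920.

R = 0.00805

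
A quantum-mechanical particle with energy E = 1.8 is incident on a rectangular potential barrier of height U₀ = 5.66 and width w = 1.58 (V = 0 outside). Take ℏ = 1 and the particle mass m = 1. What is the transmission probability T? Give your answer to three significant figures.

T = 0.000533

Since E < U₀ the interior solution is evanescent with decay constant κ = √(2m(U₀ − E))/ℏ = 2.778.
κw = 4.390, sinh(κw) = 40.31.
Matching ψ, ψ′ at both faces gives T = [1 + U₀² sinh²(κw) / (4E(U₀ − E))]⁻¹ = 1/1874 = 0.000533.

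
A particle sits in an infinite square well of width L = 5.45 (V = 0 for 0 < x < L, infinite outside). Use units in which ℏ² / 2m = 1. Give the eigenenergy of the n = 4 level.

E = 5.32

Requiring ψ(0) = ψ(L) = 0 quantises k = nπ/L, hence E_n = ℏ²k²/2m = n²π²ℏ²/(2mL²).
E_4 = 4² × π² / (2 × 0.5 × 5.45²) = 5.317.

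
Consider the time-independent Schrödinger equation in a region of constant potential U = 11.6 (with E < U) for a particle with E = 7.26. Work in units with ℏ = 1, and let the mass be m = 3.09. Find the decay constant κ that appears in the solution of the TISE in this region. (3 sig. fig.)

κ = 5.18

Since E < U the TISE in this region is ψ'' = κ²ψ with κ = √(2m(U − E))/ℏ.
κ = √(2 × 3.09 × 4.34) = 5.179.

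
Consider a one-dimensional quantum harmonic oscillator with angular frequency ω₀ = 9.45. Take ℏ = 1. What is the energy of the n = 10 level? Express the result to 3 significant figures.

E = 99.2

The oscillator eigenvalues are E_n = ℏω₀(n + ½), so E_10 = 9.45 × 10.5 = 99.23.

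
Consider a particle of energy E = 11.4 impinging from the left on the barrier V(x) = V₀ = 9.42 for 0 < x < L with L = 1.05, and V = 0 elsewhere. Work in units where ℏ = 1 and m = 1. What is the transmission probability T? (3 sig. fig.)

Above the barrier the interior wavenumber is k₂ = √(2m(E − V₀))/ℏ = 1.990, giving phase k₂L = 2.089.
Matching at both interfaces gives T⁻¹ = 1 + V₀² sin²(k₂L) / [4E(E − V₀)] = 1.741, hence T = 0.574.

T = 0.574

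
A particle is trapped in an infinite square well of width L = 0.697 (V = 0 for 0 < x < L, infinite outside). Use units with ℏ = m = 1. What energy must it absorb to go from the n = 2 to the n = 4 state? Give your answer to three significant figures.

E_n = n²π²ℏ²/(2mL²), so ΔE = (4² − 2²) π²ℏ²/(2mL²).
ΔE = 12 × π² / (2 × 1 × 0.697²) = 121.9.

ΔE = 122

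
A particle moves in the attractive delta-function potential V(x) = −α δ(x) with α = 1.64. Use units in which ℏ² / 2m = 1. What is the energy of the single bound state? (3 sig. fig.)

The bound state is ψ(x) = √κ e^{−κ|x|}. The derivative jump ψ'(0⁺) − ψ'(0⁻) = −(2mα/ℏ²)ψ(0) fixes κ = mα/ℏ² = 0.8200.
Then E = −ℏ²κ²/(2m) = −mα²/(2ℏ²) = -0.6724.

E = -0.672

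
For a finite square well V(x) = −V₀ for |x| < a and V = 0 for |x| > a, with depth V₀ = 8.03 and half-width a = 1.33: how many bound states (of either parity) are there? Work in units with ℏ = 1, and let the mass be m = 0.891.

N = 4

The dimensionless depth is z₀ = a√(2mV₀)/ℏ = 1.33 × √(14.31) = 5.031.
A new bound state (alternating even/odd) appears each time z₀ passes a multiple of π/2, so N = ⌊2z₀/π⌋ + 1 = ⌊3.203⌋ + 1 = 4.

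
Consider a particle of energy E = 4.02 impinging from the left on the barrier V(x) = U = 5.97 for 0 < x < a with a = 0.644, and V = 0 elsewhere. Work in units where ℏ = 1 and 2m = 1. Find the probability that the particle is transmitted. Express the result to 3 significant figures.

T = 0.456

E < U: inside the barrier ψ ∝ e^{±κx} with κ = √(2m(U − E))/ℏ = 1.396.
κa = 0.8993, sinh(κa) = 1.026.
Matching ψ, ψ′ at both faces gives T = [1 + U² sinh²(κa) / (4E(U − E))]⁻¹ = 1/2.195 = 0.456.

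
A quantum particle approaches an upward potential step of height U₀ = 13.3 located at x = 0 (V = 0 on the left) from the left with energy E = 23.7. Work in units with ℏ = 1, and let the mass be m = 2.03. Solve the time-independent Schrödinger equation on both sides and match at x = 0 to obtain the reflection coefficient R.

The wavenumbers are k₁ = √(2mE)/ℏ = 9.809 on the left and k₂ = √(2m(E − U₀))/ℏ = 6.498 on the right.
Continuity of ψ and ψ′ at the step yields the reflection amplitude r = (k₁ − k₂)/(k₁ + k₂) = 0.2031; thus R = |r|² = 0.04123, T = 0.9588.

R = 0.0412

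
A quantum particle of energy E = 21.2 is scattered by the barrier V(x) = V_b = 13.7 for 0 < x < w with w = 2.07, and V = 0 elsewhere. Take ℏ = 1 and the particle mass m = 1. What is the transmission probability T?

T = 0.777

Above the barrier the interior wavenumber is k₂ = √(2m(E − V_b))/ℏ = 3.873, giving phase k₂w = 8.017.
Matching at both interfaces gives T⁻¹ = 1 + V_b² sin²(k₂w) / [4E(E − V_b)] = 1.287, hence T = 0.777.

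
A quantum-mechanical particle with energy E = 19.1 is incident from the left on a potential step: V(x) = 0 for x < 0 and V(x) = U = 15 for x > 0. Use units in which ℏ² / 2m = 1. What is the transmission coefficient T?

The wavenumbers are k₁ = √(2mE)/ℏ = 4.370 on the left and k₂ = √(2m(E − U))/ℏ = 2.025 on the right.
Matching ψ and ψ′ at x = 0 gives r = (k₁ − k₂)/(k₁ + k₂), so R = r² = 0.1345 and T = 1 − R = 0.8655.

T = 0.865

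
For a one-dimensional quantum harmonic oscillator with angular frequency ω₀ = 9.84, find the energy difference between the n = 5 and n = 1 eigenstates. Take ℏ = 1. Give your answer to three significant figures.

ΔE = 39.4

E_n = ℏω₀(n + ½), so ΔE = (5 − 1) ℏω₀ = 4 × 9.84 = 39.36.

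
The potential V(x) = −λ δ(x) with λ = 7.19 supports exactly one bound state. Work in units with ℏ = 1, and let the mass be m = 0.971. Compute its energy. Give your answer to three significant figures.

For x ≠ 0 the bound state is ψ ∝ e^{−κ|x|}; integrating the TISE across the delta gives the cusp condition 2κ = 2mλ/ℏ², so κ = 6.981.
Then E = −ℏ²κ²/(2m) = −mλ²/(2ℏ²) = -25.10.

E = -25.1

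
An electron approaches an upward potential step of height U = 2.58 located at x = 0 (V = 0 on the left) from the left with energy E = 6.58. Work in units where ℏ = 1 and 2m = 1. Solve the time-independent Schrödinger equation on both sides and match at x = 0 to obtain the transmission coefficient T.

T = 0.985

On each side the TISE gives plane waves with k = √(2m(E − V))/ℏ: k₁ = √(2·½·6.58) = 2.565, k₂ = √(2·½·4) = 2.000.
Matching ψ and ψ′ at x = 0 gives r = (k₁ − k₂)/(k₁ + k₂), so R = r² = 0.01533 and T = 1 − R = 0.9847.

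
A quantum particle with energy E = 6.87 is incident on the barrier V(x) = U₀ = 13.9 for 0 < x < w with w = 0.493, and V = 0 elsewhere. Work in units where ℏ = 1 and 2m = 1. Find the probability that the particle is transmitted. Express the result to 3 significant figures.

T = 0.254

E < U₀: inside the barrier ψ ∝ e^{±κx} with κ = √(2m(U₀ − E))/ℏ = 2.651.
κw = 1.307, sinh(κw) = 1.713.
Matching ψ, ψ′ at both faces gives T = [1 + U₀² sinh²(κw) / (4E(U₀ − E))]⁻¹ = 1/3.933 = 0.254.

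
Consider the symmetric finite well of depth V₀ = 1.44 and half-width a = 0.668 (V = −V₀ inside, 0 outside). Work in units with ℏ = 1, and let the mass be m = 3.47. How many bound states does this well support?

N = 2

Define the well-strength parameter z₀ = (a/ℏ)√(2mV₀) = 0.668 × √(2·3.47·1.44) = 2.112.
The even/odd transcendental equations gain one root per π/2 in z₀, giving N = 1 + ⌊2z₀/π⌋ = 1 + ⌊1.344⌋ = 2.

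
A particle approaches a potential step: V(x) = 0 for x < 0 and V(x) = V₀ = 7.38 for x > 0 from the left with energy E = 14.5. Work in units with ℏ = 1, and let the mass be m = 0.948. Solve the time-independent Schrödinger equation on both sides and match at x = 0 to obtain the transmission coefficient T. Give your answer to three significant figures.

On each side the TISE gives plane waves with k = √(2m(E − V))/ℏ: k₁ = √(2·0.948·14.5) = 5.243, k₂ = √(2·0.948·7.12) = 3.674.
Continuity of ψ and ψ′ at the step yields the reflection amplitude r = (k₁ − k₂)/(k₁ + k₂) = 0.1760; thus R = |r|² = 0.03096, T = 0.9690.

T = 0.969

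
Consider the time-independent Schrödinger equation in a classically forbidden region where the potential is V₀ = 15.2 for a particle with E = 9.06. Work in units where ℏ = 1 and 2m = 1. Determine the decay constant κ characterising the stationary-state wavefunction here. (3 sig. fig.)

κ = 2.48

Since E < V₀ the TISE in this region is ψ'' = κ²ψ with κ = √(2m(V₀ − E))/ℏ.
κ = √(2 × 0.5 × 6.14) = 2.478.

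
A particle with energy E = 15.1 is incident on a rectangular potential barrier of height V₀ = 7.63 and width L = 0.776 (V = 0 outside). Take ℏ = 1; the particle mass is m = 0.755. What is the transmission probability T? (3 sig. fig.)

T = 0.968

Above the barrier the interior wavenumber is k₂ = √(2m(E − V₀))/ℏ = 3.359, giving phase k₂L = 2.606.
T = [1 + V₀² sin²(k₂L) / (4E(E − V₀))]⁻¹ = 1/1.034 = 0.968.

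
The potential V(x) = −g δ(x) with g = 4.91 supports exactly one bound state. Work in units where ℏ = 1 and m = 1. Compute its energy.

E = -12.1

For x ≠ 0 the bound state is ψ ∝ e^{−κ|x|}; integrating the TISE across the delta gives the cusp condition 2κ = 2mg/ℏ², so κ = 4.910.
Then E = −ℏ²κ²/(2m) = −mg²/(2ℏ²) = -12.05.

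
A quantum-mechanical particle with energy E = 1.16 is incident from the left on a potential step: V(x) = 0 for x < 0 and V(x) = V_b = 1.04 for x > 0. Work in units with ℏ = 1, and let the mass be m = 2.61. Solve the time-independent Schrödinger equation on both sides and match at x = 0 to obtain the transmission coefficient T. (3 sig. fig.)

T = 0.737

On each side the TISE gives plane waves with k = √(2m(E − V))/ℏ: k₁ = √(2·2.61·1.16) = 2.461, k₂ = √(2·2.61·0.12) = 0.7915.
Matching ψ and ψ′ at x = 0 gives r = (k₁ − k₂)/(k₁ + k₂), so R = r² = 0.2635 and T = 1 − R = 0.7365.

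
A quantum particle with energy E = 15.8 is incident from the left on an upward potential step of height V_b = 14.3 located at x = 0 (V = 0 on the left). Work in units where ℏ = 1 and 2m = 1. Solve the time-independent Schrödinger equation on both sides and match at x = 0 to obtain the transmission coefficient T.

T = 0.720

On each side the TISE gives plane waves with k = √(2m(E − V))/ℏ: k₁ = √(2·½·15.8) = 3.975, k₂ = √(2·½·1.5) = 1.225.
Continuity of ψ and ψ′ at the step yields the reflection amplitude r = (k₁ − k₂)/(k₁ + k₂) = 0.5289; thus R = |r|² = 0.2798, T = 0.7202.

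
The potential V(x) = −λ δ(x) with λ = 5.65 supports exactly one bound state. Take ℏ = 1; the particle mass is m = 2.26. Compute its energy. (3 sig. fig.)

The bound state is ψ(x) = √κ e^{−κ|x|}. The derivative jump ψ'(0⁺) − ψ'(0⁻) = −(2mλ/ℏ²)ψ(0) fixes κ = mλ/ℏ² = 12.77.
Then E = −ℏ²κ²/(2m) = −mλ²/(2ℏ²) = -36.07.

E = -36.1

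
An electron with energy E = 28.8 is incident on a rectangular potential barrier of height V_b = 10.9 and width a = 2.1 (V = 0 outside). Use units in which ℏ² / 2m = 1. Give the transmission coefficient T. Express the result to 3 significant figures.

Above the barrier the interior wavenumber is k₂ = √(2m(E − V_b))/ℏ = 4.231, giving phase k₂a = 8.885.
T = [1 + V_b² sin²(k₂a) / (4E(E − V_b))]⁻¹ = 1/1.015 = 0.985.

T = 0.985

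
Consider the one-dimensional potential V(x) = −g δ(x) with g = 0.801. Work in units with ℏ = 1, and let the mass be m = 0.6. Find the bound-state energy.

E = -0.192

For x ≠ 0 the bound state is ψ ∝ e^{−κ|x|}; integrating the TISE across the delta gives the cusp condition 2κ = 2mg/ℏ², so κ = 0.4806.
Then E = −ℏ²κ²/(2m) = −mg²/(2ℏ²) = -0.1925.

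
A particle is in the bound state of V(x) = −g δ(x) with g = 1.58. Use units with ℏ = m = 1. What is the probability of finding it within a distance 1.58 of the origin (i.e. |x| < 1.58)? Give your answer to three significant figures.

P = 0.993

The normalised bound state is ψ = √κ e^{−κ|x|} with κ = mg/ℏ² = 1.580.
P(|x| < d) = ∫_{−d}^{d} κ e^{−2κ|x|} dx = 1 − e^{−2κd} = 1 − e^{−4.993} = 0.9932.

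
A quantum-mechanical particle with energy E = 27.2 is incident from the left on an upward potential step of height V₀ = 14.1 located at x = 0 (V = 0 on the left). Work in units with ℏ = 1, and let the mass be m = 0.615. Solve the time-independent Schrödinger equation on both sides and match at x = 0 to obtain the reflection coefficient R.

On each side the TISE gives plane waves with k = √(2m(E − V))/ℏ: k₁ = √(2·0.615·27.2) = 5.784, k₂ = √(2·0.615·13.1) = 4.014.
Continuity of ψ and ψ′ at the step yields the reflection amplitude r = (k₁ − k₂)/(k₁ + k₂) = 0.1806; thus R = |r|² = 0.03263, T = 0.9674.

R = 0.0326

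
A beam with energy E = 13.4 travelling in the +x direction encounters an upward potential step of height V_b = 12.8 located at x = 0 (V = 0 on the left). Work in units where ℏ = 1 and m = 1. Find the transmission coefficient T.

The wavenumbers are k₁ = √(2mE)/ℏ = 5.177 on the left and k₂ = √(2m(E − V_b))/ℏ = 1.095 on the right.
Continuity of ψ and ψ′ at the step yields the reflection amplitude r = (k₁ − k₂)/(k₁ + k₂) = 0.6507; thus R = |r|² = 0.4234, T = 0.5766.

T = 0.577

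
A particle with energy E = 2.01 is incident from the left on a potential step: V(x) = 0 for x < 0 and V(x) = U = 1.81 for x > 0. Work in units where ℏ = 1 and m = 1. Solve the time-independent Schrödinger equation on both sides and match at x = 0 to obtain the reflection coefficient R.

The wavenumbers are k₁ = √(2mE)/ℏ = 2.005 on the left and k₂ = √(2m(E − U))/ℏ = 0.6325 on the right.
Continuity of ψ and ψ′ at the step yields the reflection amplitude r = (k₁ − k₂)/(k₁ + k₂) = 0.5204; thus R = |r|² = 0.2708, T = 0.7292.

R = 0.271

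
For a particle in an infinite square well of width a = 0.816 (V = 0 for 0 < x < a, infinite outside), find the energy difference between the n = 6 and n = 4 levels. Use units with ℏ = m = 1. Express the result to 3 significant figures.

ΔE = 148

E_n = n²π²ℏ²/(2ma²), so ΔE = (6² − 4²) π²ℏ²/(2ma²).
ΔE = 20 × π² / (2 × 1 × 0.816²) = 148.2.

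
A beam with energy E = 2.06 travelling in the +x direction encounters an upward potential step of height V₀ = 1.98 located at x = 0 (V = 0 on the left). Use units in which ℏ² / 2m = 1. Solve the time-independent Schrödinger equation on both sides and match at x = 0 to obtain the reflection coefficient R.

R = 0.450

On each side the TISE gives plane waves with k = √(2m(E − V))/ℏ: k₁ = √(2·½·2.06) = 1.435, k₂ = √(2·½·0.08) = 0.2828.
Matching ψ and ψ′ at x = 0 gives r = (k₁ − k₂)/(k₁ + k₂), so R = r² = 0.4499 and T = 1 − R = 0.5501.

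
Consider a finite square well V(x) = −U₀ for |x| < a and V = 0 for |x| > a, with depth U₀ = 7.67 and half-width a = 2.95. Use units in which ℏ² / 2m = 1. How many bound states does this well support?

Define the well-strength parameter z₀ = (a/ℏ)√(2mU₀) = 2.95 × √(2·0.5·7.67) = 8.170.
The even/odd transcendental equations gain one root per π/2 in z₀, giving N = 1 + ⌊2z₀/π⌋ = 1 + ⌊5.201⌋ = 6.

N = 6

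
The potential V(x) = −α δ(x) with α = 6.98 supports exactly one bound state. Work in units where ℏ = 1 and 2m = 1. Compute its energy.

For x ≠ 0 the bound state is ψ ∝ e^{−κ|x|}; integrating the TISE across the delta gives the cusp condition 2κ = 2mα/ℏ², so κ = 3.490.
Then E = −ℏ²κ²/(2m) = −mα²/(2ℏ²) = -12.18.

E = -12.2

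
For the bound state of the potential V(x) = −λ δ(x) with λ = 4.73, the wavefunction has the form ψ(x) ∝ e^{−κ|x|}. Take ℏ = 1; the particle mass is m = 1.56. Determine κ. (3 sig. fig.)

κ = 7.38

Integrate −(ℏ²/2m)ψ'' − λδ(x)ψ = Eψ from −ε to +ε: the ψ'' term gives ψ'(0⁺) − ψ'(0⁻) and the δ term gives −(2mλ/ℏ²)ψ(0).
With ψ ∝ e^{−κ|x|} this yields −2κ = −2mλ/ℏ², so κ = mλ/ℏ² = 7.379.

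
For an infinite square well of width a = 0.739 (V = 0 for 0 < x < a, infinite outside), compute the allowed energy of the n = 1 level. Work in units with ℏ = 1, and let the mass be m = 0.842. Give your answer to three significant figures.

E = 10.7

Requiring ψ(0) = ψ(a) = 0 quantises k = nπ/a, hence E_n = ℏ²k²/2m = n²π²ℏ²/(2ma²).
E_1 = 1² × π² / (2 × 0.842 × 0.739²) = 10.73.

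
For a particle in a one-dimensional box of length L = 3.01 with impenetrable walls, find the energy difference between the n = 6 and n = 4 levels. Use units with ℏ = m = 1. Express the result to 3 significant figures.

ΔE = 10.9

E_n = n²π²ℏ²/(2mL²), so ΔE = (6² − 4²) π²ℏ²/(2mL²).
ΔE = 20 × π² / (2 × 1 × 3.01²) = 10.89.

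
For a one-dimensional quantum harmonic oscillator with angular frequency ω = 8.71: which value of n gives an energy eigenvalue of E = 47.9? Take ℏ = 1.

n = 5

E_n = ℏω(n + ½) ⇒ n = E/(ℏω) − ½ = 47.9/8.71 − 0.5 = 4.999 → n = 5.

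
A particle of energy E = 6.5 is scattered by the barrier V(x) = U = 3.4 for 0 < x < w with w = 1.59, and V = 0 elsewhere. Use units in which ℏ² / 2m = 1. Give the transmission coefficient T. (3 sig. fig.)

Above the barrier the interior wavenumber is k₂ = √(2m(E − U))/ℏ = 1.761, giving phase k₂w = 2.799.
Matching at both interfaces gives T⁻¹ = 1 + U² sin²(k₂w) / [4E(E − U)] = 1.016, hence T = 0.984.

T = 0.984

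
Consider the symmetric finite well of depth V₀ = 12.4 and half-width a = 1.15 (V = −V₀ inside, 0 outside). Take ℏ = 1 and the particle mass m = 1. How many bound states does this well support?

N = 4

Define the well-strength parameter z₀ = (a/ℏ)√(2mV₀) = 1.15 × √(2·1·12.4) = 5.727.
The even/odd transcendental equations gain one root per π/2 in z₀, giving N = 1 + ⌊2z₀/π⌋ = 1 + ⌊3.646⌋ = 4.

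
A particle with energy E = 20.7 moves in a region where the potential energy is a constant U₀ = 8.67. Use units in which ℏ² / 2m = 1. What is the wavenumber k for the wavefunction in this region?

With E > U₀ the solution is oscillatory, ψ ∝ e^{±ikx} with k = √(2m(E − U₀))/ℏ.
k = √(2 × 0.5 × 12.03) = 3.468.

k = 3.47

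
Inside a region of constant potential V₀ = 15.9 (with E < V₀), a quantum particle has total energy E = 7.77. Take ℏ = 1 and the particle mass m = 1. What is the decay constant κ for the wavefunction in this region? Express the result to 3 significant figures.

Since E < V₀ the TISE in this region is ψ'' = κ²ψ with κ = √(2m(V₀ − E))/ℏ.
κ = √(2 × 1 × 8.13) = 4.032.

κ = 4.03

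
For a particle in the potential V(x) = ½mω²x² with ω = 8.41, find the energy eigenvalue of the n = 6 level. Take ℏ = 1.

E = 54.7

Using E_n = (n + ½)ℏω: E_6 = 6.5 × 8.41 = 54.67.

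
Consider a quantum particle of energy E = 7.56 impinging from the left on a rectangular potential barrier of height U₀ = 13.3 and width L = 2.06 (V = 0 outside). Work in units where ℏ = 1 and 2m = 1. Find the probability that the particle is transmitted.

T = 0.000203

Since E < U₀ the interior solution is evanescent with decay constant κ = √(2m(U₀ − E))/ℏ = 2.396.
κL = 4.935, sinh(κL) = 69.56.
The exact tunnelling result is T⁻¹ = 1 + U₀² sinh²(κL) / [4E(U₀ − E)] = 4932, so T = 0.000203.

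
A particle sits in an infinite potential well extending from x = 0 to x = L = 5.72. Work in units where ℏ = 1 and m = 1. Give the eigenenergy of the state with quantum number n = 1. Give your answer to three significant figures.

E = 0.151

The infinite-well eigenfunctions ψ_n = √(2/L) sin(nπx/L) vanish at both walls, giving E_n = n²π²ℏ²/(2mL²).
E_1 = 1² × π² / (2 × 1 × 5.72²) = 0.1508.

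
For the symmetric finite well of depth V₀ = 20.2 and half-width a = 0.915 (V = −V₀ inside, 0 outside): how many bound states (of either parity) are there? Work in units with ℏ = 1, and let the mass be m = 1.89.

N = 6

The dimensionless depth is z₀ = a√(2mV₀)/ℏ = 0.915 × √(76.36) = 7.995.
The even/odd transcendental equations gain one root per π/2 in z₀, giving N = 1 + ⌊2z₀/π⌋ = 1 + ⌊5.090⌋ = 6.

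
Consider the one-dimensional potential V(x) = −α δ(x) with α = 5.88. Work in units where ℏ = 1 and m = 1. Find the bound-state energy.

E = -17.3

For x ≠ 0 the bound state is ψ ∝ e^{−κ|x|}; integrating the TISE across the delta gives the cusp condition 2κ = 2mα/ℏ², so κ = 5.880.
Then E = −ℏ²κ²/(2m) = −mα²/(2ℏ²) = -17.29.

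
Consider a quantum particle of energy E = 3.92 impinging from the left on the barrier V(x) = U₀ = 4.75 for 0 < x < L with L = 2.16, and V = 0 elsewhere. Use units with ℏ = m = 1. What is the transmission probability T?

Since E < U₀ the interior solution is evanescent with decay constant κ = √(2m(U₀ − E))/ℏ = 1.288.
κL = 2.783, sinh(κL) = 8.053.
Matching ψ, ψ′ at both faces gives T = [1 + U₀² sinh²(κL) / (4E(U₀ − E))]⁻¹ = 1/113.4 = 0.00882.

T = 0.00882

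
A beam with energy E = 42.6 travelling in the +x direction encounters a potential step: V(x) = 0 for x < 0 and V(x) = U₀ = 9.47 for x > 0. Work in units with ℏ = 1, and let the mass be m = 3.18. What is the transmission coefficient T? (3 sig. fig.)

On each side the TISE gives plane waves with k = √(2m(E − V))/ℏ: k₁ = √(2·3.18·42.6) = 16.46, k₂ = √(2·3.18·33.13) = 14.52.
Continuity of ψ and ψ′ at the step yields the reflection amplitude r = (k₁ − k₂)/(k₁ + k₂) = 0.06277; thus R = |r|² = 0.003940, T = 0.9961.

T = 0.996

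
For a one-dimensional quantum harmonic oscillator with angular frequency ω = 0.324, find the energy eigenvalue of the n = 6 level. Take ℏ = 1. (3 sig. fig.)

E = 2.11

The oscillator eigenvalues are E_n = ℏω(n + ½), so E_6 = 0.324 × 6.5 = 2.106.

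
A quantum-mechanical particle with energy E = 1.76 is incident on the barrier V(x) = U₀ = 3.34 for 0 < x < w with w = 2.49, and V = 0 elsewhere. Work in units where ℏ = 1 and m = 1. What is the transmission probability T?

Since E < U₀ the interior solution is evanescent with decay constant κ = √(2m(U₀ − E))/ℏ = 1.778.
κw = 4.426, sinh(κw) = 41.81.
The exact tunnelling result is T⁻¹ = 1 + U₀² sinh²(κw) / [4E(U₀ − E)] = 1754, so T = 0.000570.

T = 0.000570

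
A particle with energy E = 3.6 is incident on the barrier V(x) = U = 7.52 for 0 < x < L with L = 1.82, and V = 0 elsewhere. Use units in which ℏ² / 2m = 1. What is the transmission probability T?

Since E < U the interior solution is evanescent with decay constant κ = √(2m(U − E))/ℏ = 1.980.
κL = 3.603, sinh(κL) = 18.35.
The exact tunnelling result is T⁻¹ = 1 + U² sinh²(κL) / [4E(U − E)] = 338.3, so T = 0.00296.

T = 0.00296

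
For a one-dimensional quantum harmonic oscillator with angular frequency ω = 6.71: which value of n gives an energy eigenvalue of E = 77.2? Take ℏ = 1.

E_n = ℏω(n + ½) ⇒ n = E/(ℏω) − ½ = 77.2/6.71 − 0.5 = 11.005 → n = 11.

n = 11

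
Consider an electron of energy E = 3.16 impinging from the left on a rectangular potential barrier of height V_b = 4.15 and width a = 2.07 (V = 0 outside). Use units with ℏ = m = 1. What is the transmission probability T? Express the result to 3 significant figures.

T = 0.00855

Since E < V_b the interior solution is evanescent with decay constant κ = √(2m(V_b − E))/ℏ = 1.407.
κa = 2.913, sinh(κa) = 9.176.
The exact tunnelling result is T⁻¹ = 1 + V_b² sinh²(κa) / [4E(V_b − E)] = 116.9, so T = 0.00855.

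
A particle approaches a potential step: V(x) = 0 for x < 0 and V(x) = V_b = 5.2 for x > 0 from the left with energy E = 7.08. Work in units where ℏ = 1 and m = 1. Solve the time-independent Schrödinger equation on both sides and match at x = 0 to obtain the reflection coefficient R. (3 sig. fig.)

The wavenumbers are k₁ = √(2mE)/ℏ = 3.763 on the left and k₂ = √(2m(E − V_b))/ℏ = 1.939 on the right.
Matching ψ and ψ′ at x = 0 gives r = (k₁ − k₂)/(k₁ + k₂), so R = r² = 0.1023 and T = 1 − R = 0.8977.

R = 0.102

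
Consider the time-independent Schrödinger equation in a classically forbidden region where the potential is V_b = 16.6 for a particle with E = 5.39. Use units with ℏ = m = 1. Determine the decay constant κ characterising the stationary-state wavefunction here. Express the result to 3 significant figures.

κ = 4.73

Since E < V_b the TISE in this region is ψ'' = κ²ψ with κ = √(2m(V_b − E))/ℏ.
κ = √(2 × 1 × 11.21) = 4.735.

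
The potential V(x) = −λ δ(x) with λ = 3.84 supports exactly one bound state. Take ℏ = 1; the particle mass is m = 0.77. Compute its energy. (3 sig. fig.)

E = -5.68

The bound state is ψ(x) = √κ e^{−κ|x|}. The derivative jump ψ'(0⁺) − ψ'(0⁻) = −(2mλ/ℏ²)ψ(0) fixes κ = mλ/ℏ² = 2.957.
Then E = −ℏ²κ²/(2m) = −mλ²/(2ℏ²) = -5.677.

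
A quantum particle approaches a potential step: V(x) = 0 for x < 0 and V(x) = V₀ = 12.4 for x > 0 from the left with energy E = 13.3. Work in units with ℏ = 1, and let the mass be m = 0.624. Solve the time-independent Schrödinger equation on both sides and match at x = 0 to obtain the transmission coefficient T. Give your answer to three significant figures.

The wavenumbers are k₁ = √(2mE)/ℏ = 4.074 on the left and k₂ = √(2m(E − V₀))/ℏ = 1.060 on the right.
Matching ψ and ψ′ at x = 0 gives r = (k₁ − k₂)/(k₁ + k₂), so R = r² = 0.3447 and T = 1 − R = 0.6553.

T = 0.655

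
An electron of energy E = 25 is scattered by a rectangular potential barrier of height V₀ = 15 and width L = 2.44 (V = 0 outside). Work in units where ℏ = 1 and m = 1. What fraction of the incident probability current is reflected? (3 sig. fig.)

E > V₀: inside the barrier k₂ = √(2m(E − V₀))/ℏ = 4.472, k₂L = 10.91.
T = [1 + V₀² sin²(k₂L) / (4E(E − V₀))]⁻¹ = 1/1.223 = 0.817.
R = 1 − T = 0.183.

R = 0.183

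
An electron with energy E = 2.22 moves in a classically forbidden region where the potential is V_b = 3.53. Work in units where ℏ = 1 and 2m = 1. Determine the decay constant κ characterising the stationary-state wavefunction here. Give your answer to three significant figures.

Since E < V_b the TISE in this region is ψ'' = κ²ψ with κ = √(2m(V_b − E))/ℏ.
κ = √(2 × 0.5 × 1.31) = 1.145.

κ = 1.14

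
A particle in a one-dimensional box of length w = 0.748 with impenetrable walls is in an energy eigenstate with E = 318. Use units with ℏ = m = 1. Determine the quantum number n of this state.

n = 6

From E_n = n²π²ℏ²/(2mw²) invert to n = √(2mw²E)/(πℏ).
n = (0.748/π) × √(2 × 1 × 318) = 6.005 → n = 6.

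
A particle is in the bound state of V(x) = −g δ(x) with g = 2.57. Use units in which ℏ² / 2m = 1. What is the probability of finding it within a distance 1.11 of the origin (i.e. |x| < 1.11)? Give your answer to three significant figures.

P = 0.942

The normalised bound state is ψ = √κ e^{−κ|x|} with κ = mg/ℏ² = 1.285.
P(|x| < d) = ∫_{−d}^{d} κ e^{−2κ|x|} dx = 1 − e^{−2κd} = 1 − e^{−2.853} = 0.9423.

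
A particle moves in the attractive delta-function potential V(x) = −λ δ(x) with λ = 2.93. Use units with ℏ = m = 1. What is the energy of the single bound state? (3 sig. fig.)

E = -4.29

For x ≠ 0 the bound state is ψ ∝ e^{−κ|x|}; integrating the TISE across the delta gives the cusp condition 2κ = 2mλ/ℏ², so κ = 2.930.
Then E = −ℏ²κ²/(2m) = −mλ²/(2ℏ²) = -4.292.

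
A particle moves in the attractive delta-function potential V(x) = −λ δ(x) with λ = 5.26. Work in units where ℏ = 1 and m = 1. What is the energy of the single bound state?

E = -13.8

For x ≠ 0 the bound state is ψ ∝ e^{−κ|x|}; integrating the TISE across the delta gives the cusp condition 2κ = 2mλ/ℏ², so κ = 5.260.
Then E = −ℏ²κ²/(2m) = −mλ²/(2ℏ²) = -13.83.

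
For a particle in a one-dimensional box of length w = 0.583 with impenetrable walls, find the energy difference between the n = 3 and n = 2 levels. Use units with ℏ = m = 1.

ΔE = 72.6

E_n = n²π²ℏ²/(2mw²), so ΔE = (3² − 2²) π²ℏ²/(2mw²).
ΔE = 5 × π² / (2 × 1 × 0.583²) = 72.59.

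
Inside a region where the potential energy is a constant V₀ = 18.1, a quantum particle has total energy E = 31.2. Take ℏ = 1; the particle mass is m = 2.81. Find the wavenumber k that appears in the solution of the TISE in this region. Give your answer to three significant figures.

With E > V₀ the solution is oscillatory, ψ ∝ e^{±ikx} with k = √(2m(E − V₀))/ℏ.
k = √(2 × 2.81 × 13.1) = 8.580.

k = 8.58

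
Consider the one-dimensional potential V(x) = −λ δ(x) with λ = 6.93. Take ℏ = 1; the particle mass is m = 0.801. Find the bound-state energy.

E = -19.2

For x ≠ 0 the bound state is ψ ∝ e^{−κ|x|}; integrating the TISE across the delta gives the cusp condition 2κ = 2mλ/ℏ², so κ = 5.551.
Then E = −ℏ²κ²/(2m) = −mλ²/(2ℏ²) = -19.23.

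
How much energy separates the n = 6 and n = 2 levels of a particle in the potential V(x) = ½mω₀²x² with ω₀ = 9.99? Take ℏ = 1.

ΔE = 40.0

E_n = ℏω₀(n + ½), so ΔE = (6 − 2) ℏω₀ = 4 × 9.99 = 39.96.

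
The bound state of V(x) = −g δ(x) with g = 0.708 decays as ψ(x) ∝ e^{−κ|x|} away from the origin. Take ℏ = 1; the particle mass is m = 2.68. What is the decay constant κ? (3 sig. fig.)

κ = 1.90

Integrating the TISE across x = 0 gives the cusp condition ψ'(0⁺) − ψ'(0⁻) = −(2mg/ℏ²)ψ(0).
With ψ ∝ e^{−κ|x|} this yields −2κ = −2mg/ℏ², so κ = mg/ℏ² = 1.897.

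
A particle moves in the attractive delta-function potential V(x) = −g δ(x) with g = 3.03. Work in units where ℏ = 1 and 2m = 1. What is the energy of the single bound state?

E = -2.30

The bound state is ψ(x) = √κ e^{−κ|x|}. The derivative jump ψ'(0⁺) − ψ'(0⁻) = −(2mg/ℏ²)ψ(0) fixes κ = mg/ℏ² = 1.515.
Then E = −ℏ²κ²/(2m) = −mg²/(2ℏ²) = -2.295.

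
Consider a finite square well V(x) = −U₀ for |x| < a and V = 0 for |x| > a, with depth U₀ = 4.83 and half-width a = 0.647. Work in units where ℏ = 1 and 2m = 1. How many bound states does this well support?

The dimensionless depth is z₀ = a√(2mU₀)/ℏ = 0.647 × √(4.830) = 1.422.
A new bound state (alternating even/odd) appears each time z₀ passes a multiple of π/2, so N = ⌊2z₀/π⌋ + 1 = ⌊0.9052⌋ + 1 = 1.

N = 1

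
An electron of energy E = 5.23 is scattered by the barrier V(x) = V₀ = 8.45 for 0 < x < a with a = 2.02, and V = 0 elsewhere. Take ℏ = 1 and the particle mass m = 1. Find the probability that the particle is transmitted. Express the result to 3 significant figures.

E < V₀: inside the barrier ψ ∝ e^{±κx} with κ = √(2m(V₀ − E))/ℏ = 2.538.
κa = 5.126, sinh(κa) = 84.18.
Matching ψ, ψ′ at both faces gives T = [1 + V₀² sinh²(κa) / (4E(V₀ − E))]⁻¹ = 1/7513 = 0.000133.

T = 0.000133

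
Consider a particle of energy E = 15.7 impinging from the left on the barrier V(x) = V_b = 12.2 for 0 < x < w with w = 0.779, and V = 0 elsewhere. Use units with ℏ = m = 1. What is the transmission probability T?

Above the barrier the interior wavenumber is k₂ = √(2m(E − V_b))/ℏ = 2.646, giving phase k₂w = 2.061.
T = [1 + V_b² sin²(k₂w) / (4E(E − V_b))]⁻¹ = 1/1.527 = 0.655.

T = 0.655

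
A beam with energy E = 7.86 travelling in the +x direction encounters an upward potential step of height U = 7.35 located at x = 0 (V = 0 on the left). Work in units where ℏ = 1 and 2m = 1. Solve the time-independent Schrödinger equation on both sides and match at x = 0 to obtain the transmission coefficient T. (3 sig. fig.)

On each side the TISE gives plane waves with k = √(2m(E − V))/ℏ: k₁ = √(2·½·7.86) = 2.804, k₂ = √(2·½·0.51) = 0.7141.
Matching ψ and ψ′ at x = 0 gives r = (k₁ − k₂)/(k₁ + k₂), so R = r² = 0.3528 and T = 1 − R = 0.6472.

T = 0.647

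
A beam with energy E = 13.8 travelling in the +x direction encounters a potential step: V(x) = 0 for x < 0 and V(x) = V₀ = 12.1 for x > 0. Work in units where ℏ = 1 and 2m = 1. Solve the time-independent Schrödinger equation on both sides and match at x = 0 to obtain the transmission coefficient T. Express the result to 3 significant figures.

On each side the TISE gives plane waves with k = √(2m(E − V))/ℏ: k₁ = √(2·½·13.8) = 3.715, k₂ = √(2·½·1.7) = 1.304.
Matching ψ and ψ′ at x = 0 gives r = (k₁ − k₂)/(k₁ + k₂), so R = r² = 0.2308 and T = 1 − R = 0.7692.

T = 0.769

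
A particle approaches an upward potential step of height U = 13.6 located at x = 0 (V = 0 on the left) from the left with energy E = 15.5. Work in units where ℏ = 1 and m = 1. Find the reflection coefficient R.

R = 0.232

The wavenumbers are k₁ = √(2mE)/ℏ = 5.568 on the left and k₂ = √(2m(E − U))/ℏ = 1.949 on the right.
Continuity of ψ and ψ′ at the step yields the reflection amplitude r = (k₁ − k₂)/(k₁ + k₂) = 0.4814; thus R = |r|² = 0.2317, T = 0.7683.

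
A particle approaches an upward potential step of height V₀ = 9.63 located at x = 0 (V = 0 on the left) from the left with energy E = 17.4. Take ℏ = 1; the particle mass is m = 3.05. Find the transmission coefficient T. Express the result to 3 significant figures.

On each side the TISE gives plane waves with k = √(2m(E − V))/ℏ: k₁ = √(2·3.05·17.4) = 10.30, k₂ = √(2·3.05·7.77) = 6.885.
Continuity of ψ and ψ′ at the step yields the reflection amplitude r = (k₁ − k₂)/(k₁ + k₂) = 0.1989; thus R = |r|² = 0.03955, T = 0.9605.

T = 0.960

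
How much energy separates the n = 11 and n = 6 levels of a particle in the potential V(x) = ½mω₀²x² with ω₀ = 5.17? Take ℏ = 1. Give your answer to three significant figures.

E_n = ℏω₀(n + ½), so ΔE = (11 − 6) ℏω₀ = 5 × 5.17 = 25.85.

ΔE = 25.9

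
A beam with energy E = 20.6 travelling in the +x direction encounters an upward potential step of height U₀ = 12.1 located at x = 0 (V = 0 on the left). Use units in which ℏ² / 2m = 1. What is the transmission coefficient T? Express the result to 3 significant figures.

On each side the TISE gives plane waves with k = √(2m(E − V))/ℏ: k₁ = √(2·½·20.6) = 4.539, k₂ = √(2·½·8.5) = 2.915.
Matching ψ and ψ′ at x = 0 gives r = (k₁ − k₂)/(k₁ + k₂), so R = r² = 0.04742 and T = 1 − R = 0.9526.

T = 0.953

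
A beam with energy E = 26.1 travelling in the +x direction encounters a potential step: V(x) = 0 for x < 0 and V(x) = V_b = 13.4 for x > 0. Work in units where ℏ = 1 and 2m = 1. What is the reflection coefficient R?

R = 0.0317

The wavenumbers are k₁ = √(2mE)/ℏ = 5.109 on the left and k₂ = √(2m(E − V_b))/ℏ = 3.564 on the right.
Matching ψ and ψ′ at x = 0 gives r = (k₁ − k₂)/(k₁ + k₂), so R = r² = 0.03174 and T = 1 − R = 0.9683.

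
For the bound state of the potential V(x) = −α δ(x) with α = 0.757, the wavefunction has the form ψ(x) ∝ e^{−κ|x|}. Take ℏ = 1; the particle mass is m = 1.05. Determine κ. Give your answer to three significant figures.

Integrating the TISE across x = 0 gives the cusp condition ψ'(0⁺) − ψ'(0⁻) = −(2mα/ℏ²)ψ(0).
With ψ ∝ e^{−κ|x|} this yields −2κ = −2mα/ℏ², so κ = mα/ℏ² = 0.7949.

κ = 0.795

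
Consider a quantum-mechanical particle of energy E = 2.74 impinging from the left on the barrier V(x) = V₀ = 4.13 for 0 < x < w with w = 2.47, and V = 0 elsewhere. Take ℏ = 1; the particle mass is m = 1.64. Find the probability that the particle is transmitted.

T = 0.0000938

Since E < V₀ the interior solution is evanescent with decay constant κ = √(2m(V₀ − E))/ℏ = 2.135.
κw = 5.274, sinh(κw) = 97.60.
The exact tunnelling result is T⁻¹ = 1 + V₀² sinh²(κw) / [4E(V₀ − E)] = 10670, so T = 0.0000938.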